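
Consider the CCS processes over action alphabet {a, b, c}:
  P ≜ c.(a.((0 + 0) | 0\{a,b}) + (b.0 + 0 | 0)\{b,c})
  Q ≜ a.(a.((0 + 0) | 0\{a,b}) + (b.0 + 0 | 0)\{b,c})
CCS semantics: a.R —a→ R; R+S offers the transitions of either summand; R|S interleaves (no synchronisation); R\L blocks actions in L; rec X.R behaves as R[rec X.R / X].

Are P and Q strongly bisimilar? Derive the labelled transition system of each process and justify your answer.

Reachable graph of P (3 states):
  p0 = c.(a.((0 + 0) | 0\{a,b}) + (b.0 + 0 | 0)\{b,c}) | -c-> p1
  p1 = a.((0 + 0) | 0\{a,b}) + (b.0 + 0 | 0)\{b,c} | -a-> p2
  p2 = (0 + 0) | 0\{a,b} | stopped
Reachable graph of Q (3 states):
  q0 = a.(a.((0 + 0) | 0\{a,b}) + (b.0 + 0 | 0)\{b,c}) | -a-> q1
  q1 = a.((0 + 0) | 0\{a,b}) + (b.0 + 0 | 0)\{b,c} | -a-> q2
  q2 = (0 + 0) | 0\{a,b} | stopped
Bisimilarity quotient blocks:
  B0 = {p0}
  B1 = {p1, q1}
  B2 = {p2, q2}
  B3 = {q0}
p0 ∈ B0, q0 ∈ B3 → different blocks

not bisimilar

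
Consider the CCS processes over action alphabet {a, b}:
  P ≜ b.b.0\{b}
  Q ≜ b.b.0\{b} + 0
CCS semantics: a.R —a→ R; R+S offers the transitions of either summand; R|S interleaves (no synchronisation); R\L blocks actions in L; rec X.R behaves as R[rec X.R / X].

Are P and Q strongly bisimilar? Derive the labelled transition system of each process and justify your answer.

LTS(P): 3 reachable states
  m0 = b.b.0\{b} :: —b→ m1
  m1 = b.0\{b} :: —b→ m2
  m2 = 0\{b} :: (no moves)
LTS(Q): 3 reachable states
  n0 = b.b.0\{b} + 0 :: —b→ n1
  n1 = b.0\{b} :: —b→ n2
  n2 = 0\{b} :: (no moves)
Partition-refinement fixed point:
  B0 = {m0, n0}
  B1 = {m1, n1}
  B2 = {m2, n2}
m0 ∈ B0, n0 ∈ B0 → same block

bisimilar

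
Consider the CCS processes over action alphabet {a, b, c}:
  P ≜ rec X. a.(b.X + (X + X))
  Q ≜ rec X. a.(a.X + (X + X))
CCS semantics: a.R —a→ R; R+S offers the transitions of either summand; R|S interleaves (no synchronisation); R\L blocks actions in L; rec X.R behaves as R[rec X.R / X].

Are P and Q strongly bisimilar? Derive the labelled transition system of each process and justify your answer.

LTS(P): 2 reachable states
  s0 = rec X. a.(b.X + (X + X)) :: -a-> s1
  s1 = b.(rec X. a.(b.X + (X + X))) + ((rec X. a.(b.X + (X + X))) + (rec X. a.(b.X + (X + X)))) :: -a-> s1, -b-> s0
LTS(Q): 2 reachable states
  t0 = rec X. a.(a.X + (X + X)) :: -a-> t1
  t1 = a.(rec X. a.(a.X + (X + X))) + ((rec X. a.(a.X + (X + X))) + (rec X. a.(a.X + (X + X)))) :: -a-> t0, -a-> t1
Coarsest stable partition (strong bisimilarity classes):
  B0 = {s0}
  B1 = {s1}
  B2 = {t0, t1}
s0 ∈ B0, t0 ∈ B2 → different blocks

P ≁ Q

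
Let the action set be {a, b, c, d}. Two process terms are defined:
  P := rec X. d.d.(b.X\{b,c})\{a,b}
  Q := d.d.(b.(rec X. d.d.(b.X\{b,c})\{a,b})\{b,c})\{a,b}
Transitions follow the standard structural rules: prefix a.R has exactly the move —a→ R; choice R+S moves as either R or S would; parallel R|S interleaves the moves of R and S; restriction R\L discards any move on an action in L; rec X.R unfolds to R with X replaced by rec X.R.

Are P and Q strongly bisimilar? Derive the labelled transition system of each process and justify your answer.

Reachable graph of P (3 states):
  u0 = rec X. d.d.(b.X\{b,c})\{a,b} ⊢ =d=> u1
  u1 = d.(b.(rec X. d.d.(b.X\{b,c})\{a,b})\{b,c})\{a,b} ⊢ =d=> u2
  u2 = (b.(rec X. d.d.(b.X\{b,c})\{a,b})\{b,c})\{a,b} ⊢ deadlocked
Reachable graph of Q (3 states):
  v0 = d.d.(b.(rec X. d.d.(b.X\{b,c})\{a,b})\{b,c})\{a,b} ⊢ =d=> v1
  v1 = d.(b.(rec X. d.d.(b.X\{b,c})\{a,b})\{b,c})\{a,b} ⊢ =d=> v2
  v2 = (b.(rec X. d.d.(b.X\{b,c})\{a,b})\{b,c})\{a,b} ⊢ deadlocked
Bisimilarity quotient blocks:
  B0 = {u0, v0}
  B1 = {u1, v1}
  B2 = {u2, v2}
u0 ∈ B0, v0 ∈ B0 → same block

YES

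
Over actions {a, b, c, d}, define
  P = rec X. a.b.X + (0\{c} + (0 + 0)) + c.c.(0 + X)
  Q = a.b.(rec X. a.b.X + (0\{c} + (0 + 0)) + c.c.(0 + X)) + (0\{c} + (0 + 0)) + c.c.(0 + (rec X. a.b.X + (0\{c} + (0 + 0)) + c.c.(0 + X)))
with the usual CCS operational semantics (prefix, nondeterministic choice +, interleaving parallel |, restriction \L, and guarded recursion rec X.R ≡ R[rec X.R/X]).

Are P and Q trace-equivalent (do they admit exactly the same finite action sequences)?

YES

P's transition system — 4 states:
  u0 = rec X. a.b.X + (0\{c} + (0 + 0)) + c.c.(0 + X) has moves —a→ u1, —c→ u2
  u1 = b.(rec X. a.b.X + (0\{c} + (0 + 0)) + c.c.(0 + X)) has moves —b→ u0
  u2 = c.(0 + (rec X. a.b.X + (0\{c} + (0 + 0)) + c.c.(0 + X))) has moves —c→ u3
  u3 = 0 + (rec X. a.b.X + (0\{c} + (0 + 0)) + c.c.(0 + X)) has moves —a→ u1, —c→ u2
Q's transition system — 5 states:
  v0 = a.b.(rec X. a.b.X + (0\{c} + (0 + 0)) + c.c.(0 + X)) + (0\{c} + (0 + 0)) + c.c.(0 + (rec X. a.b.X + (0\{c} + (0 + 0)) + c.c.(0 + X))) has moves —a→ v1, —c→ v2
  v1 = b.(rec X. a.b.X + (0\{c} + (0 + 0)) + c.c.(0 + X)) has moves —b→ v3
  v2 = c.(0 + (rec X. a.b.X + (0\{c} + (0 + 0)) + c.c.(0 + X))) has moves —c→ v4
  v3 = rec X. a.b.X + (0\{c} + (0 + 0)) + c.c.(0 + X) has moves —a→ v1, —c→ v2
  v4 = 0 + (rec X. a.b.X + (0\{c} + (0 + 0)) + c.c.(0 + X)) has moves —a→ v1, —c→ v2
Partition-refinement fixed point:
  B0 = {u0, u3, v0, v3, v4}
  B1 = {u2, v2}
  B2 = {u1, v1}
u0 ∈ B0, v0 ∈ B0 → same block
Bisimilar ⇒ trace-equivalent.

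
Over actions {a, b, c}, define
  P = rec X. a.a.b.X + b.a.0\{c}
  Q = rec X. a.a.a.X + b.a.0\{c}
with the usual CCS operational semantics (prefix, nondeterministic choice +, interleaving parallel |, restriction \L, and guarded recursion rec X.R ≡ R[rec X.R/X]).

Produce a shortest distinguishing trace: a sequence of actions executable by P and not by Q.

aab

Reachable graph of P (5 states):
  p0 = rec X. a.a.b.X + b.a.0\{c} ⊢ ··a··> p1, ··b··> p2
  p1 = a.b.(rec X. a.a.b.X + b.a.0\{c}) ⊢ ··a··> p3
  p2 = a.0\{c} ⊢ ··a··> p4
  p3 = b.(rec X. a.a.b.X + b.a.0\{c}) ⊢ ··b··> p0
  p4 = 0\{c} ⊢ (no moves)
Reachable graph of Q (5 states):
  q0 = rec X. a.a.a.X + b.a.0\{c} ⊢ ··a··> q1, ··b··> q2
  q1 = a.a.(rec X. a.a.a.X + b.a.0\{c}) ⊢ ··a··> q3
  q2 = a.0\{c} ⊢ ··a··> q4
  q3 = a.(rec X. a.a.a.X + b.a.0\{c}) ⊢ ··a··> q0
  q4 = 0\{c} ⊢ (no moves)
Trace ⟨aab⟩ through P, begin at {p0}:
  after a @ step 1: {p1}
  after a @ step 2: {p3}
  after b @ step 3: {p0}
  — P admits the full trace.
Trace ⟨aab⟩ through Q, begin at {q0}:
  after a @ step 1: {q1}
  after a @ step 2: {q3}
  after b @ step 3: ∅  — Q cannot continue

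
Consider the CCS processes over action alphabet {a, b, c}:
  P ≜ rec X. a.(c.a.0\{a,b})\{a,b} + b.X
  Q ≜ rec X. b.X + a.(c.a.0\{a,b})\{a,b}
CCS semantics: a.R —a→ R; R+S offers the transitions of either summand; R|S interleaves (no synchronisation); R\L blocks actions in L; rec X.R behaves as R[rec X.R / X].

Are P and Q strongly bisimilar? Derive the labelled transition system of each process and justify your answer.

P ~ Q

P's transition system — 3 states:
  m0 = rec X. a.(c.a.0\{a,b})\{a,b} + b.X has moves --a--▸ m1, --b--▸ m0
  m1 = (c.a.0\{a,b})\{a,b} has moves --c--▸ m2
  m2 = (a.0\{a,b})\{a,b} has moves (no moves)
Q's transition system — 3 states:
  n0 = rec X. b.X + a.(c.a.0\{a,b})\{a,b} has moves --a--▸ n1, --b--▸ n0
  n1 = (c.a.0\{a,b})\{a,b} has moves --c--▸ n2
  n2 = (a.0\{a,b})\{a,b} has moves (no moves)
Partition-refinement fixed point:
  B0 = {m0, n0}
  B1 = {m1, n1}
  B2 = {m2, n2}
m0 ∈ B0, n0 ∈ B0 → same block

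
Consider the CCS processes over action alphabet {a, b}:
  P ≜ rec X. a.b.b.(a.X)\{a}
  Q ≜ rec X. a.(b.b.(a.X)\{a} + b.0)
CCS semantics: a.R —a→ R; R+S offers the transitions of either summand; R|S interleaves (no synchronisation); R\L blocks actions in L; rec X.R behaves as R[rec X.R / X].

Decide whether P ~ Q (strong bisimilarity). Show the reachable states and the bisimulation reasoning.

Reachable graph of P (4 states):
  m0 = rec X. a.b.b.(a.X)\{a} → —a→ m1
  m1 = b.b.(a.(rec X. a.b.b.(a.X)\{a}))\{a} → —b→ m2
  m2 = b.(a.(rec X. a.b.b.(a.X)\{a}))\{a} → —b→ m3
  m3 = (a.(rec X. a.b.b.(a.X)\{a}))\{a} → ∅
Reachable graph of Q (5 states):
  n0 = rec X. a.(b.b.(a.X)\{a} + b.0) → —a→ n1
  n1 = b.b.(a.(rec X. a.(b.b.(a.X)\{a} + b.0)))\{a} + b.0 → —b→ n2, —b→ n3
  n2 = 0 → ∅
  n3 = b.(a.(rec X. a.(b.b.(a.X)\{a} + b.0)))\{a} → —b→ n4
  n4 = (a.(rec X. a.(b.b.(a.X)\{a} + b.0)))\{a} → ∅
Bisimilarity quotient blocks:
  B0 = {m0}
  B1 = {m1}
  B2 = {m2, n3}
  B3 = {m3, n2, n4}
  B4 = {n0}
  B5 = {n1}
m0 ∈ B0, n0 ∈ B4 → different blocks

not bisimilar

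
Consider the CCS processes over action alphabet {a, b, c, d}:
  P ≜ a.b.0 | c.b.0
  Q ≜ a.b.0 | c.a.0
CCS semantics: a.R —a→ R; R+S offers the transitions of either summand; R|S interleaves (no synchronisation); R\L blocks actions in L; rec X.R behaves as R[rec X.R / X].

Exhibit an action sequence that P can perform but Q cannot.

cb

Reachable graph of P (9 states):
  u0 = a.b.0 | c.b.0 has moves --a--▸ u1, --c--▸ u2
  u1 = b.0 | c.b.0 has moves --b--▸ u3, --c--▸ u4
  u2 = a.b.0 | b.0 has moves --a--▸ u4, --b--▸ u5
  u3 = 0 | c.b.0 has moves --c--▸ u6
  u4 = b.0 | b.0 has moves --b--▸ u6, --b--▸ u7
  u5 = a.b.0 | 0 has moves --a--▸ u7
  u6 = 0 | b.0 has moves --b--▸ u8
  u7 = b.0 | 0 has moves --b--▸ u8
  u8 = 0 | 0 has moves (no moves)
Reachable graph of Q (9 states):
  v0 = a.b.0 | c.a.0 has moves --a--▸ v1, --c--▸ v2
  v1 = b.0 | c.a.0 has moves --b--▸ v3, --c--▸ v4
  v2 = a.b.0 | a.0 has moves --a--▸ v4, --a--▸ v5
  v3 = 0 | c.a.0 has moves --c--▸ v6
  v4 = b.0 | a.0 has moves --a--▸ v7, --b--▸ v6
  v5 = a.b.0 | 0 has moves --a--▸ v7
  v6 = 0 | a.0 has moves --a--▸ v8
  v7 = b.0 | 0 has moves --b--▸ v8
  v8 = 0 | 0 has moves (no moves)
Trace ⟨cb⟩ through P, begin at {u0}:
  step 1 (c): {u2}
  step 2 (b): {u5}
  ✓ P
Trace ⟨cb⟩ through Q, begin at {v0}:
  step 1 (c): {v2}
  step 2 (b): ∅ (Q stuck)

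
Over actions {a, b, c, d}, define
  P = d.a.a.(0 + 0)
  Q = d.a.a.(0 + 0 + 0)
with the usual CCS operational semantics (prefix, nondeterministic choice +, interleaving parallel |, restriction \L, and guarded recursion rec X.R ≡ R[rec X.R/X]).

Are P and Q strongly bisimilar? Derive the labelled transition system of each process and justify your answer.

bisimilar

P's transition system — 4 states:
  p0 = d.a.a.(0 + 0) has moves —d→ p1
  p1 = a.a.(0 + 0) has moves —a→ p2
  p2 = a.(0 + 0) has moves —a→ p3
  p3 = 0 + 0 has moves deadlocked
Q's transition system — 4 states:
  q0 = d.a.a.(0 + 0 + 0) has moves —d→ q1
  q1 = a.a.(0 + 0 + 0) has moves —a→ q2
  q2 = a.(0 + 0 + 0) has moves —a→ q3
  q3 = 0 + 0 + 0 has moves deadlocked
Bisimilarity quotient blocks:
  B0 = {p0, q0}
  B1 = {p1, q1}
  B2 = {p2, q2}
  B3 = {p3, q3}
p0 ∈ B0, q0 ∈ B0 → same block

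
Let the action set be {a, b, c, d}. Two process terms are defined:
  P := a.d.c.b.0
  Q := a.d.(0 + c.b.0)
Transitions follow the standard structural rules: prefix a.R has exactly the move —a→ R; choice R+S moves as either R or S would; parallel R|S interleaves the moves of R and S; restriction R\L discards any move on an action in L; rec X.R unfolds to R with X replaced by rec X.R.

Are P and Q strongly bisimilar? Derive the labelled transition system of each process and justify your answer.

YES

P's transition system — 5 states:
  m0 = a.d.c.b.0 → -a-> m1
  m1 = d.c.b.0 → -d-> m2
  m2 = c.b.0 → -c-> m3
  m3 = b.0 → -b-> m4
  m4 = 0 → ·
Q's transition system — 5 states:
  n0 = a.d.(0 + c.b.0) → -a-> n1
  n1 = d.(0 + c.b.0) → -d-> n2
  n2 = 0 + c.b.0 → -c-> n3
  n3 = b.0 → -b-> n4
  n4 = 0 → ·
Bisimilarity quotient blocks:
  B0 = {m0, n0}
  B1 = {m1, n1}
  B2 = {m2, n2}
  B3 = {m3, n3}
  B4 = {m4, n4}
m0 ∈ B0, n0 ∈ B0 → same block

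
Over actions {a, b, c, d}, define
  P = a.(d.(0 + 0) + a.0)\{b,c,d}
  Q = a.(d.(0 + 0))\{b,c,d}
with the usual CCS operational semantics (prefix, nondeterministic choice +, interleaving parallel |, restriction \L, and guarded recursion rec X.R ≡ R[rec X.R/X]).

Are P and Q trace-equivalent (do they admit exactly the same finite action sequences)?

P's transition system — 3 states:
  p0 = a.(d.(0 + 0) + a.0)\{b,c,d} :: --a--▸ p1
  p1 = (d.(0 + 0) + a.0)\{b,c,d} :: --a--▸ p2
  p2 = 0\{b,c,d} :: ∅
Q's transition system — 2 states:
  q0 = a.(d.(0 + 0))\{b,c,d} :: --a--▸ q1
  q1 = (d.(0 + 0))\{b,c,d} :: ∅
Trace ⟨aa⟩ through P, begin at {p0}:
  step 1 (a): {p1}
  step 2 (a): {p2}
  — P admits the full trace.
Trace ⟨aa⟩ through Q, begin at {q0}:
  step 1 (a): {q1}
  step 2 (a): ∅ (Q stuck)

trace-distinct — witness ⟨aa⟩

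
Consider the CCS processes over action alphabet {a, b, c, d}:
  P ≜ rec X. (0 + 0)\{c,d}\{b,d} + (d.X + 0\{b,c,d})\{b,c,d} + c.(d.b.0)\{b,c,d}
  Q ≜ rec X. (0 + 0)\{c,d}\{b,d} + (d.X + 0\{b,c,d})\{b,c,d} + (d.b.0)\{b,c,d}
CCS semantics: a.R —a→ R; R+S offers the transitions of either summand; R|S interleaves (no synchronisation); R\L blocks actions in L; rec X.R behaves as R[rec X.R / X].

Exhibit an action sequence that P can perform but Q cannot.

c

Reachable graph of P (2 states):
  u0 = rec X. (0 + 0)\{c,d}\{b,d} + (d.X + 0\{b,c,d})\{b,c,d} + c.(d.b.0)\{b,c,d} → —c→ u1
  u1 = (d.b.0)\{b,c,d} → stopped
Reachable graph of Q (1 states):
  v0 = rec X. (0 + 0)\{c,d}\{b,d} + (d.X + 0\{b,c,d})\{b,c,d} + (d.b.0)\{b,c,d} → stopped
Run σ = ⟨c⟩ on P: start {u0}
  after c @ step 1: {u1}
  P completes σ.
Run σ = ⟨c⟩ on Q: start {v0}
  after c @ step 1: ∅ (Q stuck)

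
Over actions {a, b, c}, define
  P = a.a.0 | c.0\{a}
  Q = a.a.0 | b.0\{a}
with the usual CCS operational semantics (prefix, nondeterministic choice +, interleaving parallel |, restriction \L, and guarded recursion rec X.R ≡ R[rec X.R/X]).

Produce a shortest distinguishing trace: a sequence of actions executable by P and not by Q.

c

P's transition system — 6 states:
  s0 = a.a.0 | c.0\{a} → -a-> s1, -c-> s2
  s1 = a.0 | c.0\{a} → -a-> s3, -c-> s4
  s2 = a.a.0 | 0\{a} → -a-> s4
  s3 = 0 | c.0\{a} → -c-> s5
  s4 = a.0 | 0\{a} → -a-> s5
  s5 = 0 | 0\{a} → ∅
Q's transition system — 6 states:
  t0 = a.a.0 | b.0\{a} → -a-> t1, -b-> t2
  t1 = a.0 | b.0\{a} → -a-> t3, -b-> t4
  t2 = a.a.0 | 0\{a} → -a-> t4
  t3 = 0 | b.0\{a} → -b-> t5
  t4 = a.0 | 0\{a} → -a-> t5
  t5 = 0 | 0\{a} → ∅
Trace ⟨c⟩ through P, begin at {s0}:
  after c @ step 1: {s2}
  ✓ P
Trace ⟨c⟩ through Q, begin at {t0}:
  after c @ step 1: ∅  — Q cannot continue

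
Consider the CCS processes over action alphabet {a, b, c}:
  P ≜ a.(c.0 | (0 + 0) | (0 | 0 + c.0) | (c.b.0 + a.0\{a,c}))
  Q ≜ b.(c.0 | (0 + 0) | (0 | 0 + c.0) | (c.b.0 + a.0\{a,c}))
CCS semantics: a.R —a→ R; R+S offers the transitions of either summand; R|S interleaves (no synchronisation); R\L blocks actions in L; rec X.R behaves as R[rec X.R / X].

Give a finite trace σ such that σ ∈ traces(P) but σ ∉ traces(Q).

Reachable graph of P (17 states):
  u0 = a.(c.0 | (0 + 0) | (0 | 0 + c.0) | (c.b.0 + a.0\{a,c})) :: —a→ u1
  u1 = c.0 | (0 + 0) | (0 | 0 + c.0) | (c.b.0 + a.0\{a,c}) :: —a→ u2, —c→ u3, —c→ u4, —c→ u5
  u2 = c.0 | (0 + 0) | (0 | 0 + c.0) | 0\{a,c} :: —c→ u6, —c→ u7
  u3 = 0 | (0 + 0) | (0 | 0 + c.0) | (c.b.0 + a.0\{a,c}) :: —a→ u6, —c→ u8, —c→ u9
  u4 = c.0 | (0 + 0) | (0 | 0 + c.0) | b.0 :: —b→ u10, —c→ u11, —c→ u8
  u5 = c.0 | (0 + 0) | 0 | (c.b.0 + a.0\{a,c}) :: —a→ u7, —c→ u11, —c→ u9
  u6 = 0 | (0 + 0) | (0 | 0 + c.0) | 0\{a,c} :: —c→ u12
  u7 = c.0 | (0 + 0) | 0 | 0\{a,c} :: —c→ u12
  u8 = 0 | (0 + 0) | (0 | 0 + c.0) | b.0 :: —b→ u13, —c→ u14
  u9 = 0 | (0 + 0) | 0 | (c.b.0 + a.0\{a,c}) :: —a→ u12, —c→ u14
  u10 = c.0 | (0 + 0) | (0 | 0 + c.0) | 0 :: —c→ u13, —c→ u15
  u11 = c.0 | (0 + 0) | 0 | b.0 :: —b→ u15, —c→ u14
  u12 = 0 | (0 + 0) | 0 | 0\{a,c} :: ∅
  u13 = 0 | (0 + 0) | (0 | 0 + c.0) | 0 :: —c→ u16
  u14 = 0 | (0 + 0) | 0 | b.0 :: —b→ u16
  u15 = c.0 | (0 + 0) | 0 | 0 :: —c→ u16
  u16 = 0 | (0 + 0) | 0 | 0 :: ∅
Reachable graph of Q (17 states):
  v0 = b.(c.0 | (0 + 0) | (0 | 0 + c.0) | (c.b.0 + a.0\{a,c})) :: —b→ v1
  v1 = c.0 | (0 + 0) | (0 | 0 + c.0) | (c.b.0 + a.0\{a,c}) :: —a→ v2, —c→ v3, —c→ v4, —c→ v5
  v2 = c.0 | (0 + 0) | (0 | 0 + c.0) | 0\{a,c} :: —c→ v6, —c→ v7
  v3 = 0 | (0 + 0) | (0 | 0 + c.0) | (c.b.0 + a.0\{a,c}) :: —a→ v6, —c→ v8, —c→ v9
  v4 = c.0 | (0 + 0) | (0 | 0 + c.0) | b.0 :: —b→ v10, —c→ v11, —c→ v8
  v5 = c.0 | (0 + 0) | 0 | (c.b.0 + a.0\{a,c}) :: —a→ v7, —c→ v11, —c→ v9
  v6 = 0 | (0 + 0) | (0 | 0 + c.0) | 0\{a,c} :: —c→ v12
  v7 = c.0 | (0 + 0) | 0 | 0\{a,c} :: —c→ v12
  v8 = 0 | (0 + 0) | (0 | 0 + c.0) | b.0 :: —b→ v13, —c→ v14
  v9 = 0 | (0 + 0) | 0 | (c.b.0 + a.0\{a,c}) :: —a→ v12, —c→ v14
  v10 = c.0 | (0 + 0) | (0 | 0 + c.0) | 0 :: —c→ v13, —c→ v15
  v11 = c.0 | (0 + 0) | 0 | b.0 :: —b→ v15, —c→ v14
  v12 = 0 | (0 + 0) | 0 | 0\{a,c} :: ∅
  v13 = 0 | (0 + 0) | (0 | 0 + c.0) | 0 :: —c→ v16
  v14 = 0 | (0 + 0) | 0 | b.0 :: —b→ v16
  v15 = c.0 | (0 + 0) | 0 | 0 :: —c→ v16
  v16 = 0 | (0 + 0) | 0 | 0 :: ∅
Trace ⟨a⟩ through P, begin at {u0}:
  after a @ step 1: {u1}
  P completes σ.
Trace ⟨a⟩ through Q, begin at {v0}:
  after a @ step 1: ∅ (Q stuck)

a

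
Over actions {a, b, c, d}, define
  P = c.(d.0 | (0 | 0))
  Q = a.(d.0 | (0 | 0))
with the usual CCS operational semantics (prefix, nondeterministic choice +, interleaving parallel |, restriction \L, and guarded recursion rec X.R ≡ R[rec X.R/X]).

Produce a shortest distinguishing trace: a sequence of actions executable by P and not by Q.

Reachable graph of P (3 states):
  s0 = c.(d.0 | (0 | 0)) ⊢ —c→ s1
  s1 = d.0 | (0 | 0) ⊢ —d→ s2
  s2 = 0 | (0 | 0) ⊢ deadlocked
Reachable graph of Q (3 states):
  t0 = a.(d.0 | (0 | 0)) ⊢ —a→ t1
  t1 = d.0 | (0 | 0) ⊢ —d→ t2
  t2 = 0 | (0 | 0) ⊢ deadlocked
Run σ = ⟨c⟩ on P: start {s0}
  [1] c ⇒ {s1}
  — P admits the full trace.
Run σ = ⟨c⟩ on Q: start {t0}
  [1] c ⇒ no successor for Q

c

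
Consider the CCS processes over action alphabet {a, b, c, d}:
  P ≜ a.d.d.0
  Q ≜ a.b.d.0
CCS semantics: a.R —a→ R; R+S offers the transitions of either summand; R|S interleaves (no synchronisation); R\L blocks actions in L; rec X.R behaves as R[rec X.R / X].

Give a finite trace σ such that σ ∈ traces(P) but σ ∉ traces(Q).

ad

Reachable graph of P (4 states):
  m0 = a.d.d.0 has moves —a→ m1
  m1 = d.d.0 has moves —d→ m2
  m2 = d.0 has moves —d→ m3
  m3 = 0 has moves stopped
Reachable graph of Q (4 states):
  n0 = a.b.d.0 has moves —a→ n1
  n1 = b.d.0 has moves —b→ n2
  n2 = d.0 has moves —d→ n3
  n3 = 0 has moves stopped
Executing ad from P (initial set {m0}):
  [1] a ⇒ {m1}
  [2] d ⇒ {m2}
  ✓ P
Executing ad from Q (initial set {n0}):
  [1] a ⇒ {n1}
  [2] d ⇒ ∅  — Q cannot continue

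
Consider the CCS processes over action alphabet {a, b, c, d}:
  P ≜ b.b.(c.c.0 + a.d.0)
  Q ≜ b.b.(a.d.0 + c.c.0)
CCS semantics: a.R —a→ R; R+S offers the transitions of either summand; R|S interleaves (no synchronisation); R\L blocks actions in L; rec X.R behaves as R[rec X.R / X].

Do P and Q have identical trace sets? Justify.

traces(P) = traces(Q)

P's transition system — 6 states:
  s0 = b.b.(c.c.0 + a.d.0) :: ··b··> s1
  s1 = b.(c.c.0 + a.d.0) :: ··b··> s2
  s2 = c.c.0 + a.d.0 :: ··a··> s3, ··c··> s4
  s3 = d.0 :: ··d··> s5
  s4 = c.0 :: ··c··> s5
  s5 = 0 :: deadlocked
Q's transition system — 6 states:
  t0 = b.b.(a.d.0 + c.c.0) :: ··b··> t1
  t1 = b.(a.d.0 + c.c.0) :: ··b··> t2
  t2 = a.d.0 + c.c.0 :: ··a··> t3, ··c··> t4
  t3 = d.0 :: ··d··> t5
  t4 = c.0 :: ··c··> t5
  t5 = 0 :: deadlocked
Bisimilarity quotient blocks:
  B0 = {s0, t0}
  B1 = {s1, t1}
  B2 = {s2, t2}
  B3 = {s4, t4}
  B4 = {s5, t5}
  B5 = {s3, t3}
s0 ∈ B0, t0 ∈ B0 → same block
Bisimilar ⇒ trace-equivalent.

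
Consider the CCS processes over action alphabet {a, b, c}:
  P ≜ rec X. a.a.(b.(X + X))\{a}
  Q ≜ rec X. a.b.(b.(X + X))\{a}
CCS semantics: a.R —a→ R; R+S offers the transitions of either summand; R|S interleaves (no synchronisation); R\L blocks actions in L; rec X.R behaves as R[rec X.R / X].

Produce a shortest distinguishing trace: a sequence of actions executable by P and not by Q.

P's transition system — 4 states:
  u0 = rec X. a.a.(b.(X + X))\{a} → ··a··> u1
  u1 = a.(b.((rec X. a.a.(b.(X + X))\{a}) + (rec X. a.a.(b.(X + X))\{a})))\{a} → ··a··> u2
  u2 = (b.((rec X. a.a.(b.(X + X))\{a}) + (rec X. a.a.(b.(X + X))\{a})))\{a} → ··b··> u3
  u3 = ((rec X. a.a.(b.(X + X))\{a}) + (rec X. a.a.(b.(X + X))\{a}))\{a} → ·
Q's transition system — 4 states:
  v0 = rec X. a.b.(b.(X + X))\{a} → ··a··> v1
  v1 = b.(b.((rec X. a.b.(b.(X + X))\{a}) + (rec X. a.b.(b.(X + X))\{a})))\{a} → ··b··> v2
  v2 = (b.((rec X. a.b.(b.(X + X))\{a}) + (rec X. a.b.(b.(X + X))\{a})))\{a} → ··b··> v3
  v3 = ((rec X. a.b.(b.(X + X))\{a}) + (rec X. a.b.(b.(X + X))\{a}))\{a} → ·
Trace ⟨aa⟩ through P, begin at {u0}:
  [1] a ⇒ {u1}
  [2] a ⇒ {u2}
  — P admits the full trace.
Trace ⟨aa⟩ through Q, begin at {v0}:
  [1] a ⇒ {v1}
  [2] a ⇒ ∅ (Q stuck)

aa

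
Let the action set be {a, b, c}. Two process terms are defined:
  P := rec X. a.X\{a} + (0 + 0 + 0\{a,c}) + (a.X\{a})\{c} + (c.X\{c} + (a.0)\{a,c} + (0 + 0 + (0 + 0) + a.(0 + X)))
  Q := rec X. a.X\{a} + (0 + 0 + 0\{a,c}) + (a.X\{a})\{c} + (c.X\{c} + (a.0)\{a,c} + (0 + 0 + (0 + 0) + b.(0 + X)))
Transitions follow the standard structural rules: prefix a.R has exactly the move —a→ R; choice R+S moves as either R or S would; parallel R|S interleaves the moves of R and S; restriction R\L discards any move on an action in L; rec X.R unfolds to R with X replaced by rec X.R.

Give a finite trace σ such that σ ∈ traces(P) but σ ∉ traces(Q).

aa

LTS(P): 8 reachable states
  m0 = rec X. a.X\{a} + (0 + 0 + 0\{a,c}) + (a.X\{a})\{c} + (c.X\{c} + (a.0)\{a,c} + (0 + 0 + (0 + 0) + a.(0 + X))) → ··a··> m1, ··a··> m2, ··a··> m3, ··c··> m4
  m1 = (rec X. a.X\{a} + (0 + 0 + 0\{a,c}) + (a.X\{a})\{c} + (c.X\{c} + (a.0)\{a,c} + (0 + 0 + (0 + 0) + a.(0 + X))))\{a} → ··c··> m5
  m2 = (rec X. a.X\{a} + (0 + 0 + 0\{a,c}) + (a.X\{a})\{c} + (c.X\{c} + (a.0)\{a,c} + (0 + 0 + (0 + 0) + a.(0 + X))))\{a}\{c} → stopped
  m3 = 0 + (rec X. a.X\{a} + (0 + 0 + 0\{a,c}) + (a.X\{a})\{c} + (c.X\{c} + (a.0)\{a,c} + (0 + 0 + (0 + 0) + a.(0 + X)))) → ··a··> m1, ··a··> m2, ··a··> m3, ··c··> m4
  m4 = (rec X. a.X\{a} + (0 + 0 + 0\{a,c}) + (a.X\{a})\{c} + (c.X\{c} + (a.0)\{a,c} + (0 + 0 + (0 + 0) + a.(0 + X))))\{c} → ··a··> m2, ··a··> m6, ··a··> m7
  m5 = (rec X. a.X\{a} + (0 + 0 + 0\{a,c}) + (a.X\{a})\{c} + (c.X\{c} + (a.0)\{a,c} + (0 + 0 + (0 + 0) + a.(0 + X))))\{c}\{a} → stopped
  m6 = (0 + (rec X. a.X\{a} + (0 + 0 + 0\{a,c}) + (a.X\{a})\{c} + (c.X\{c} + (a.0)\{a,c} + (0 + 0 + (0 + 0) + a.(0 + X)))))\{c} → ··a··> m2, ··a··> m6, ··a··> m7
  m7 = (rec X. a.X\{a} + (0 + 0 + 0\{a,c}) + (a.X\{a})\{c} + (c.X\{c} + (a.0)\{a,c} + (0 + 0 + (0 + 0) + a.(0 + X))))\{a}\{c}\{c} → stopped
LTS(Q): 12 reachable states
  n0 = rec X. a.X\{a} + (0 + 0 + 0\{a,c}) + (a.X\{a})\{c} + (c.X\{c} + (a.0)\{a,c} + (0 + 0 + (0 + 0) + b.(0 + X))) → ··a··> n1, ··a··> n2, ··b··> n3, ··c··> n4
  n1 = (rec X. a.X\{a} + (0 + 0 + 0\{a,c}) + (a.X\{a})\{c} + (c.X\{c} + (a.0)\{a,c} + (0 + 0 + (0 + 0) + b.(0 + X))))\{a} → ··b··> n5, ··c··> n6
  n2 = (rec X. a.X\{a} + (0 + 0 + 0\{a,c}) + (a.X\{a})\{c} + (c.X\{c} + (a.0)\{a,c} + (0 + 0 + (0 + 0) + b.(0 + X))))\{a}\{c} → ··b··> n7
  n3 = 0 + (rec X. a.X\{a} + (0 + 0 + 0\{a,c}) + (a.X\{a})\{c} + (c.X\{c} + (a.0)\{a,c} + (0 + 0 + (0 + 0) + b.(0 + X)))) → ··a··> n1, ··a··> n2, ··b··> n3, ··c··> n4
  n4 = (rec X. a.X\{a} + (0 + 0 + 0\{a,c}) + (a.X\{a})\{c} + (c.X\{c} + (a.0)\{a,c} + (0 + 0 + (0 + 0) + b.(0 + X))))\{c} → ··a··> n2, ··a··> n8, ··b··> n9
  n5 = (0 + (rec X. a.X\{a} + (0 + 0 + 0\{a,c}) + (a.X\{a})\{c} + (c.X\{c} + (a.0)\{a,c} + (0 + 0 + (0 + 0) + b.(0 + X)))))\{a} → ··b··> n5, ··c··> n6
  n6 = (rec X. a.X\{a} + (0 + 0 + 0\{a,c}) + (a.X\{a})\{c} + (c.X\{c} + (a.0)\{a,c} + (0 + 0 + (0 + 0) + b.(0 + X))))\{c}\{a} → ··b··> n10
  n7 = (0 + (rec X. a.X\{a} + (0 + 0 + 0\{a,c}) + (a.X\{a})\{c} + (c.X\{c} + (a.0)\{a,c} + (0 + 0 + (0 + 0) + b.(0 + X)))))\{a}\{c} → ··b··> n7
  n8 = (rec X. a.X\{a} + (0 + 0 + 0\{a,c}) + (a.X\{a})\{c} + (c.X\{c} + (a.0)\{a,c} + (0 + 0 + (0 + 0) + b.(0 + X))))\{a}\{c}\{c} → ··b··> n11
  n9 = (0 + (rec X. a.X\{a} + (0 + 0 + 0\{a,c}) + (a.X\{a})\{c} + (c.X\{c} + (a.0)\{a,c} + (0 + 0 + (0 + 0) + b.(0 + X)))))\{c} → ··a··> n2, ··a··> n8, ··b··> n9
  n10 = (0 + (rec X. a.X\{a} + (0 + 0 + 0\{a,c}) + (a.X\{a})\{c} + (c.X\{c} + (a.0)\{a,c} + (0 + 0 + (0 + 0) + b.(0 + X)))))\{c}\{a} → ··b··> n10
  n11 = (0 + (rec X. a.X\{a} + (0 + 0 + 0\{a,c}) + (a.X\{a})\{c} + (c.X\{c} + (a.0)\{a,c} + (0 + 0 + (0 + 0) + b.(0 + X)))))\{a}\{c}\{c} → ··b··> n11
Executing aa from P (initial set {m0}):
  after a @ step 1: {m1, m2, m3}
  after a @ step 2: {m1, m2, m3}
  ✓ P
Executing aa from Q (initial set {n0}):
  after a @ step 1: {n1, n2}
  after a @ step 2: ∅ (Q stuck)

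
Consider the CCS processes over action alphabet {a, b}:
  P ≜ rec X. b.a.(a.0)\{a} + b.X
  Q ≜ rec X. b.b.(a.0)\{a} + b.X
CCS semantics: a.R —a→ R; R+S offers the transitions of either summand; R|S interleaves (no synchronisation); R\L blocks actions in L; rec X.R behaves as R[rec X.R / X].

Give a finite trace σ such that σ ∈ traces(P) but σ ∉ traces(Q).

ba

LTS(P): 3 reachable states
  p0 = rec X. b.a.(a.0)\{a} + b.X has moves --b--▸ p0, --b--▸ p1
  p1 = a.(a.0)\{a} has moves --a--▸ p2
  p2 = (a.0)\{a} has moves deadlocked
LTS(Q): 3 reachable states
  q0 = rec X. b.b.(a.0)\{a} + b.X has moves --b--▸ q0, --b--▸ q1
  q1 = b.(a.0)\{a} has moves --b--▸ q2
  q2 = (a.0)\{a} has moves deadlocked
Executing ba from P (initial set {p0}):
  after b @ step 1: {p0, p1}
  after a @ step 2: {p2}
  P completes σ.
Executing ba from Q (initial set {q0}):
  after b @ step 1: {q0, q1}
  after a @ step 2: ∅  — Q cannot continue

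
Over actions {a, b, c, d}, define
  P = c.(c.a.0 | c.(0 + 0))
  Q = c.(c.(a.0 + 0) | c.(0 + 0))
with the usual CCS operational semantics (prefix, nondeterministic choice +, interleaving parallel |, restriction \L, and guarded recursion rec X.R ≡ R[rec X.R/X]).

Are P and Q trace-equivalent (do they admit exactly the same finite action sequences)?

P's transition system — 7 states:
  m0 = c.(c.a.0 | c.(0 + 0)) | --c--▸ m1
  m1 = c.a.0 | c.(0 + 0) | --c--▸ m2, --c--▸ m3
  m2 = a.0 | c.(0 + 0) | --a--▸ m4, --c--▸ m5
  m3 = c.a.0 | (0 + 0) | --c--▸ m5
  m4 = 0 | c.(0 + 0) | --c--▸ m6
  m5 = a.0 | (0 + 0) | --a--▸ m6
  m6 = 0 | (0 + 0) | ∅
Q's transition system — 7 states:
  n0 = c.(c.(a.0 + 0) | c.(0 + 0)) | --c--▸ n1
  n1 = c.(a.0 + 0) | c.(0 + 0) | --c--▸ n2, --c--▸ n3
  n2 = (a.0 + 0) | c.(0 + 0) | --a--▸ n4, --c--▸ n5
  n3 = c.(a.0 + 0) | (0 + 0) | --c--▸ n5
  n4 = 0 | c.(0 + 0) | --c--▸ n6
  n5 = (a.0 + 0) | (0 + 0) | --a--▸ n6
  n6 = 0 | (0 + 0) | ∅
Bisimilarity quotient blocks:
  B0 = {m0, n0}
  B1 = {m1, n1}
  B2 = {m2, n2}
  B3 = {m5, n5}
  B4 = {m6, n6}
  B5 = {m4, n4}
  B6 = {m3, n3}
m0 ∈ B0, n0 ∈ B0 → same block
Bisimilar ⇒ trace-equivalent.

traces(P) = traces(Q)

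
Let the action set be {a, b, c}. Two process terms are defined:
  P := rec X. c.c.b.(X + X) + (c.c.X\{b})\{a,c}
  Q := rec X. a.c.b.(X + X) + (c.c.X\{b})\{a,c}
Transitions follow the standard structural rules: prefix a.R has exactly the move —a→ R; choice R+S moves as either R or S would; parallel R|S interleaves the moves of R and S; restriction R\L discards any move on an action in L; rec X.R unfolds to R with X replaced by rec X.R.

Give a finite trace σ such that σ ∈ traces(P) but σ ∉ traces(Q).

P's transition system — 4 states:
  s0 = rec X. c.c.b.(X + X) + (c.c.X\{b})\{a,c} has moves --c--▸ s1
  s1 = c.b.((rec X. c.c.b.(X + X) + (c.c.X\{b})\{a,c}) + (rec X. c.c.b.(X + X) + (c.c.X\{b})\{a,c})) has moves --c--▸ s2
  s2 = b.((rec X. c.c.b.(X + X) + (c.c.X\{b})\{a,c}) + (rec X. c.c.b.(X + X) + (c.c.X\{b})\{a,c})) has moves --b--▸ s3
  s3 = (rec X. c.c.b.(X + X) + (c.c.X\{b})\{a,c}) + (rec X. c.c.b.(X + X) + (c.c.X\{b})\{a,c}) has moves --c--▸ s1
Q's transition system — 4 states:
  t0 = rec X. a.c.b.(X + X) + (c.c.X\{b})\{a,c} has moves --a--▸ t1
  t1 = c.b.((rec X. a.c.b.(X + X) + (c.c.X\{b})\{a,c}) + (rec X. a.c.b.(X + X) + (c.c.X\{b})\{a,c})) has moves --c--▸ t2
  t2 = b.((rec X. a.c.b.(X + X) + (c.c.X\{b})\{a,c}) + (rec X. a.c.b.(X + X) + (c.c.X\{b})\{a,c})) has moves --b--▸ t3
  t3 = (rec X. a.c.b.(X + X) + (c.c.X\{b})\{a,c}) + (rec X. a.c.b.(X + X) + (c.c.X\{b})\{a,c}) has moves --a--▸ t1
Run σ = ⟨c⟩ on P: start {s0}
  step 1 (c): {s1}
  ✓ P
Run σ = ⟨c⟩ on Q: start {t0}
  step 1 (c): ∅ (Q stuck)

c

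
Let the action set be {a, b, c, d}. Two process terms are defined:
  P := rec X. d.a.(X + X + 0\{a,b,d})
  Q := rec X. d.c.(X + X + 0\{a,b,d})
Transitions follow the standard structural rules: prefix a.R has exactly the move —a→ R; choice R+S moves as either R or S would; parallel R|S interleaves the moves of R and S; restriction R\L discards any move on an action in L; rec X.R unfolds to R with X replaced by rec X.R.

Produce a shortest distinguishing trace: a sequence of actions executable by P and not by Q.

da

LTS(P): 3 reachable states
  m0 = rec X. d.a.(X + X + 0\{a,b,d}) | --d--▸ m1
  m1 = a.((rec X. d.a.(X + X + 0\{a,b,d})) + (rec X. d.a.(X + X + 0\{a,b,d})) + 0\{a,b,d}) | --a--▸ m2
  m2 = (rec X. d.a.(X + X + 0\{a,b,d})) + (rec X. d.a.(X + X + 0\{a,b,d})) + 0\{a,b,d} | --d--▸ m1
LTS(Q): 3 reachable states
  n0 = rec X. d.c.(X + X + 0\{a,b,d}) | --d--▸ n1
  n1 = c.((rec X. d.c.(X + X + 0\{a,b,d})) + (rec X. d.c.(X + X + 0\{a,b,d})) + 0\{a,b,d}) | --c--▸ n2
  n2 = (rec X. d.c.(X + X + 0\{a,b,d})) + (rec X. d.c.(X + X + 0\{a,b,d})) + 0\{a,b,d} | --d--▸ n1
Executing da from P (initial set {m0}):
  step 1 (d): {m1}
  step 2 (a): {m2}
  ✓ P
Executing da from Q (initial set {n0}):
  step 1 (d): {n1}
  step 2 (a): no successor for Q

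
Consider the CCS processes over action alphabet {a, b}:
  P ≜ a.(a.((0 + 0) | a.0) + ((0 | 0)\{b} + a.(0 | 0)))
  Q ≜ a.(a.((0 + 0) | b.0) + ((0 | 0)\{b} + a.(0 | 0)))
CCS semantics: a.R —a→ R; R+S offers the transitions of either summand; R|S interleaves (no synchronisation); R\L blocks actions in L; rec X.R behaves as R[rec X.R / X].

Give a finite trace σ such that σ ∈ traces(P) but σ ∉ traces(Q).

aaa

Reachable graph of P (5 states):
  p0 = a.(a.((0 + 0) | a.0) + ((0 | 0)\{b} + a.(0 | 0))) :: --a--▸ p1
  p1 = a.((0 + 0) | a.0) + ((0 | 0)\{b} + a.(0 | 0)) :: --a--▸ p2, --a--▸ p3
  p2 = (0 + 0) | a.0 :: --a--▸ p4
  p3 = 0 | 0 :: ∅
  p4 = (0 + 0) | 0 :: ∅
Reachable graph of Q (5 states):
  q0 = a.(a.((0 + 0) | b.0) + ((0 | 0)\{b} + a.(0 | 0))) :: --a--▸ q1
  q1 = a.((0 + 0) | b.0) + ((0 | 0)\{b} + a.(0 | 0)) :: --a--▸ q2, --a--▸ q3
  q2 = (0 + 0) | b.0 :: --b--▸ q4
  q3 = 0 | 0 :: ∅
  q4 = (0 + 0) | 0 :: ∅
Executing aaa from P (initial set {p0}):
  [1] a ⇒ {p1}
  [2] a ⇒ {p2, p3}
  [3] a ⇒ {p4}
  — P admits the full trace.
Executing aaa from Q (initial set {q0}):
  [1] a ⇒ {q1}
  [2] a ⇒ {q2, q3}
  [3] a ⇒ ∅  — Q cannot continue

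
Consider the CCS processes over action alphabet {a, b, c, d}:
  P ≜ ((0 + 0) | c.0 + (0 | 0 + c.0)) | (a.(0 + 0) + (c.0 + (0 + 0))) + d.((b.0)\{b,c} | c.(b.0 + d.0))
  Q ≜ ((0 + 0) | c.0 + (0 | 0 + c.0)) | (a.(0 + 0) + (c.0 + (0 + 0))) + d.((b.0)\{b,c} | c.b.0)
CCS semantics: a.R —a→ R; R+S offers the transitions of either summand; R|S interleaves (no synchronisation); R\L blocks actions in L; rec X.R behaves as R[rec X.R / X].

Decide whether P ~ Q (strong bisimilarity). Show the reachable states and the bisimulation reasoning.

not bisimilar

LTS(P): 12 reachable states
  p0 = ((0 + 0) | c.0 + (0 | 0 + c.0)) | (a.(0 + 0) + (c.0 + (0 + 0))) + d.((b.0)\{b,c} | c.(b.0 + d.0)) ⊢ =a=> p1, =c=> p2, =c=> p3, =c=> p4, =d=> p5
  p1 = ((0 + 0) | c.0 + (0 | 0 + c.0)) | (0 + 0) ⊢ =c=> p6, =c=> p7
  p2 = ((0 + 0) | c.0 + (0 | 0 + c.0)) | 0 ⊢ =c=> p8, =c=> p9
  p3 = (0 + 0) | 0 | (a.(0 + 0) + (c.0 + (0 + 0))) ⊢ =a=> p6, =c=> p8
  p4 = 0 | (a.(0 + 0) + (c.0 + (0 + 0))) ⊢ =a=> p7, =c=> p9
  p5 = (b.0)\{b,c} | c.(b.0 + d.0) ⊢ =c=> p10
  p6 = (0 + 0) | 0 | (0 + 0) ⊢ (no moves)
  p7 = 0 | (0 + 0) ⊢ (no moves)
  p8 = (0 + 0) | 0 | 0 ⊢ (no moves)
  p9 = 0 | 0 ⊢ (no moves)
  p10 = (b.0)\{b,c} | (b.0 + d.0) ⊢ =b=> p11, =d=> p11
  p11 = (b.0)\{b,c} | 0 ⊢ (no moves)
LTS(Q): 12 reachable states
  q0 = ((0 + 0) | c.0 + (0 | 0 + c.0)) | (a.(0 + 0) + (c.0 + (0 + 0))) + d.((b.0)\{b,c} | c.b.0) ⊢ =a=> q1, =c=> q2, =c=> q3, =c=> q4, =d=> q5
  q1 = ((0 + 0) | c.0 + (0 | 0 + c.0)) | (0 + 0) ⊢ =c=> q6, =c=> q7
  q2 = ((0 + 0) | c.0 + (0 | 0 + c.0)) | 0 ⊢ =c=> q8, =c=> q9
  q3 = (0 + 0) | 0 | (a.(0 + 0) + (c.0 + (0 + 0))) ⊢ =a=> q6, =c=> q8
  q4 = 0 | (a.(0 + 0) + (c.0 + (0 + 0))) ⊢ =a=> q7, =c=> q9
  q5 = (b.0)\{b,c} | c.b.0 ⊢ =c=> q10
  q6 = (0 + 0) | 0 | (0 + 0) ⊢ (no moves)
  q7 = 0 | (0 + 0) ⊢ (no moves)
  q8 = (0 + 0) | 0 | 0 ⊢ (no moves)
  q9 = 0 | 0 ⊢ (no moves)
  q10 = (b.0)\{b,c} | b.0 ⊢ =b=> q11
  q11 = (b.0)\{b,c} | 0 ⊢ (no moves)
Bisimilarity quotient blocks:
  B0 = {p0}
  B1 = {p3, p4, q3, q4}
  B2 = {p11, p6, p7, p8, p9, q11, q6, q7, q8, q9}
  B3 = {p5}
  B4 = {p10}
  B5 = {p1, p2, q1, q2}
  B6 = {q0}
  B7 = {q5}
  B8 = {q10}
p0 ∈ B0, q0 ∈ B6 → different blocks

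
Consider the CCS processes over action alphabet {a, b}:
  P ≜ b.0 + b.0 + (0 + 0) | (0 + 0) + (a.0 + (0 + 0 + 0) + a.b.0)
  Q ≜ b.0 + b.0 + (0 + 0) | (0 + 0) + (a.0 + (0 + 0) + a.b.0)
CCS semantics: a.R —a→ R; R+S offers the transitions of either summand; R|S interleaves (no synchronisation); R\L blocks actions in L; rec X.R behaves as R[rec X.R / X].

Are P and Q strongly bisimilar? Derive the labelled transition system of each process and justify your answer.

YES

P's transition system — 3 states:
  p0 = b.0 + b.0 + (0 + 0) | (0 + 0) + (a.0 + (0 + 0 + 0) + a.b.0) | ··a··> p1, ··a··> p2, ··b··> p1
  p1 = 0 | ∅
  p2 = b.0 | ··b··> p1
Q's transition system — 3 states:
  q0 = b.0 + b.0 + (0 + 0) | (0 + 0) + (a.0 + (0 + 0) + a.b.0) | ··a··> q1, ··a··> q2, ··b··> q1
  q1 = 0 | ∅
  q2 = b.0 | ··b··> q1
Partition-refinement fixed point:
  B0 = {p0, q0}
  B1 = {p2, q2}
  B2 = {p1, q1}
p0 ∈ B0, q0 ∈ B0 → same block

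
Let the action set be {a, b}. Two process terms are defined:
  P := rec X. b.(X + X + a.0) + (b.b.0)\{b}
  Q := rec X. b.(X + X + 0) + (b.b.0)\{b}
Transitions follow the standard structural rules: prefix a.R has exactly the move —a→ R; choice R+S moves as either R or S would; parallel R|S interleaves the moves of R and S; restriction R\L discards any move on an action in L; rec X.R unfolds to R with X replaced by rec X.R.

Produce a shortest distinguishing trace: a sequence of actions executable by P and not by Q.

LTS(P): 3 reachable states
  p0 = rec X. b.(X + X + a.0) + (b.b.0)\{b} ⊢ —b→ p1
  p1 = (rec X. b.(X + X + a.0) + (b.b.0)\{b}) + (rec X. b.(X + X + a.0) + (b.b.0)\{b}) + a.0 ⊢ —a→ p2, —b→ p1
  p2 = 0 ⊢ ∅
LTS(Q): 2 reachable states
  q0 = rec X. b.(X + X + 0) + (b.b.0)\{b} ⊢ —b→ q1
  q1 = (rec X. b.(X + X + 0) + (b.b.0)\{b}) + (rec X. b.(X + X + 0) + (b.b.0)\{b}) + 0 ⊢ —b→ q1
Run σ = ⟨ba⟩ on P: start {p0}
  [1] b ⇒ {p1}
  [2] a ⇒ {p2}
  P completes σ.
Run σ = ⟨ba⟩ on Q: start {q0}
  [1] b ⇒ {q1}
  [2] a ⇒ ∅ (Q stuck)

ba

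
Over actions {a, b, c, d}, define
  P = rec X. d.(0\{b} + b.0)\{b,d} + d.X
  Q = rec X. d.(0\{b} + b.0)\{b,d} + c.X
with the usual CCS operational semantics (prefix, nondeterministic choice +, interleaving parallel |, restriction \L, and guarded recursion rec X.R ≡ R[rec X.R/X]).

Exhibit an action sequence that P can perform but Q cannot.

Reachable graph of P (2 states):
  u0 = rec X. d.(0\{b} + b.0)\{b,d} + d.X ⊢ -d-> u0, -d-> u1
  u1 = (0\{b} + b.0)\{b,d} ⊢ (no moves)
Reachable graph of Q (2 states):
  v0 = rec X. d.(0\{b} + b.0)\{b,d} + c.X ⊢ -c-> v0, -d-> v1
  v1 = (0\{b} + b.0)\{b,d} ⊢ (no moves)
Trace ⟨dd⟩ through P, begin at {u0}:
  step 1 (d): {u0, u1}
  step 2 (d): {u0, u1}
  ✓ P
Trace ⟨dd⟩ through Q, begin at {v0}:
  step 1 (d): {v1}
  step 2 (d): ∅ (Q stuck)

dd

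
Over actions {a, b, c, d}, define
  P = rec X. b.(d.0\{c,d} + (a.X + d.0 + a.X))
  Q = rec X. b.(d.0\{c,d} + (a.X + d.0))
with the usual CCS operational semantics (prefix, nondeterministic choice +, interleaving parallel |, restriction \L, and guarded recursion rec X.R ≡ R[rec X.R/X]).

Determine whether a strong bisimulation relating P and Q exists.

P's transition system — 4 states:
  p0 = rec X. b.(d.0\{c,d} + (a.X + d.0 + a.X)) → --b--▸ p1
  p1 = d.0\{c,d} + (a.(rec X. b.(d.0\{c,d} + (a.X + d.0 + a.X))) + d.0 + a.(rec X. b.(d.0\{c,d} + (a.X + d.0 + a.X)))) → --a--▸ p0, --d--▸ p2, --d--▸ p3
  p2 = 0 → (no moves)
  p3 = 0\{c,d} → (no moves)
Q's transition system — 4 states:
  q0 = rec X. b.(d.0\{c,d} + (a.X + d.0)) → --b--▸ q1
  q1 = d.0\{c,d} + (a.(rec X. b.(d.0\{c,d} + (a.X + d.0))) + d.0) → --a--▸ q0, --d--▸ q2, --d--▸ q3
  q2 = 0 → (no moves)
  q3 = 0\{c,d} → (no moves)
Coarsest stable partition (strong bisimilarity classes):
  B0 = {p0, q0}
  B1 = {p1, q1}
  B2 = {p2, p3, q2, q3}
p0 ∈ B0, q0 ∈ B0 → same block

YES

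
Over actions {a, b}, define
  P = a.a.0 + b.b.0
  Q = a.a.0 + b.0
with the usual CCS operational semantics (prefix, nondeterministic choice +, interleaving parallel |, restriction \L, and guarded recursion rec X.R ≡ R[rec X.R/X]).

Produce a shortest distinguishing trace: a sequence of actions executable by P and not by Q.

bb

Reachable graph of P (4 states):
  p0 = a.a.0 + b.b.0 has moves -a-> p1, -b-> p2
  p1 = a.0 has moves -a-> p3
  p2 = b.0 has moves -b-> p3
  p3 = 0 has moves deadlocked
Reachable graph of Q (3 states):
  q0 = a.a.0 + b.0 has moves -a-> q1, -b-> q2
  q1 = a.0 has moves -a-> q2
  q2 = 0 has moves deadlocked
Run σ = ⟨bb⟩ on P: start {p0}
  step 1 (b): {p2}
  step 2 (b): {p3}
  P completes σ.
Run σ = ⟨bb⟩ on Q: start {q0}
  step 1 (b): {q2}
  step 2 (b): ∅ (Q stuck)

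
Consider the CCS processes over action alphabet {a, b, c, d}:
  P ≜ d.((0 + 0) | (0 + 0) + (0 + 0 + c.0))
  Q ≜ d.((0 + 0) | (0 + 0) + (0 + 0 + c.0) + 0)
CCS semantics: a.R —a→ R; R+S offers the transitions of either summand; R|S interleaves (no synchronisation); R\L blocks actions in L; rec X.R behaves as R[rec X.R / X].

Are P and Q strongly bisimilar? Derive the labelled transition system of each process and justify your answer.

LTS(P): 3 reachable states
  u0 = d.((0 + 0) | (0 + 0) + (0 + 0 + c.0)) → ··d··> u1
  u1 = (0 + 0) | (0 + 0) + (0 + 0 + c.0) → ··c··> u2
  u2 = 0 → ∅
LTS(Q): 3 reachable states
  v0 = d.((0 + 0) | (0 + 0) + (0 + 0 + c.0) + 0) → ··d··> v1
  v1 = (0 + 0) | (0 + 0) + (0 + 0 + c.0) + 0 → ··c··> v2
  v2 = 0 → ∅
Bisimilarity quotient blocks:
  B0 = {u0, v0}
  B1 = {u1, v1}
  B2 = {u2, v2}
u0 ∈ B0, v0 ∈ B0 → same block

YES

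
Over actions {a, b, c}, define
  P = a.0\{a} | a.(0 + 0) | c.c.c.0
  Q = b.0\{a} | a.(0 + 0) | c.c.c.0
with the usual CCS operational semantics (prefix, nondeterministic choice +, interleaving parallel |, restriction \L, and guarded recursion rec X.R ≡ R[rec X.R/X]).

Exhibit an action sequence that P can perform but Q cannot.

Reachable graph of P (16 states):
  p0 = a.0\{a} | a.(0 + 0) | c.c.c.0 ⊢ ··a··> p1, ··a··> p2, ··c··> p3
  p1 = 0\{a} | a.(0 + 0) | c.c.c.0 ⊢ ··a··> p4, ··c··> p5
  p2 = a.0\{a} | (0 + 0) | c.c.c.0 ⊢ ··a··> p4, ··c··> p6
  p3 = a.0\{a} | a.(0 + 0) | c.c.0 ⊢ ··a··> p5, ··a··> p6, ··c··> p7
  p4 = 0\{a} | (0 + 0) | c.c.c.0 ⊢ ··c··> p8
  p5 = 0\{a} | a.(0 + 0) | c.c.0 ⊢ ··a··> p8, ··c··> p9
  p6 = a.0\{a} | (0 + 0) | c.c.0 ⊢ ··a··> p8, ··c··> p10
  p7 = a.0\{a} | a.(0 + 0) | c.0 ⊢ ··a··> p10, ··a··> p9, ··c··> p11
  p8 = 0\{a} | (0 + 0) | c.c.0 ⊢ ··c··> p12
  p9 = 0\{a} | a.(0 + 0) | c.0 ⊢ ··a··> p12, ··c··> p13
  p10 = a.0\{a} | (0 + 0) | c.0 ⊢ ··a··> p12, ··c··> p14
  p11 = a.0\{a} | a.(0 + 0) | 0 ⊢ ··a··> p13, ··a··> p14
  p12 = 0\{a} | (0 + 0) | c.0 ⊢ ··c··> p15
  p13 = 0\{a} | a.(0 + 0) | 0 ⊢ ··a··> p15
  p14 = a.0\{a} | (0 + 0) | 0 ⊢ ··a··> p15
  p15 = 0\{a} | (0 + 0) | 0 ⊢ (no moves)
Reachable graph of Q (16 states):
  q0 = b.0\{a} | a.(0 + 0) | c.c.c.0 ⊢ ··a··> q1, ··b··> q2, ··c··> q3
  q1 = b.0\{a} | (0 + 0) | c.c.c.0 ⊢ ··b··> q4, ··c··> q5
  q2 = 0\{a} | a.(0 + 0) | c.c.c.0 ⊢ ··a··> q4, ··c··> q6
  q3 = b.0\{a} | a.(0 + 0) | c.c.0 ⊢ ··a··> q5, ··b··> q6, ··c··> q7
  q4 = 0\{a} | (0 + 0) | c.c.c.0 ⊢ ··c··> q8
  q5 = b.0\{a} | (0 + 0) | c.c.0 ⊢ ··b··> q8, ··c··> q9
  q6 = 0\{a} | a.(0 + 0) | c.c.0 ⊢ ··a··> q8, ··c··> q10
  q7 = b.0\{a} | a.(0 + 0) | c.0 ⊢ ··a··> q9, ··b··> q10, ··c··> q11
  q8 = 0\{a} | (0 + 0) | c.c.0 ⊢ ··c··> q12
  q9 = b.0\{a} | (0 + 0) | c.0 ⊢ ··b··> q12, ··c··> q13
  q10 = 0\{a} | a.(0 + 0) | c.0 ⊢ ··a··> q12, ··c··> q14
  q11 = b.0\{a} | a.(0 + 0) | 0 ⊢ ··a··> q13, ··b··> q14
  q12 = 0\{a} | (0 + 0) | c.0 ⊢ ··c··> q15
  q13 = b.0\{a} | (0 + 0) | 0 ⊢ ··b··> q15
  q14 = 0\{a} | a.(0 + 0) | 0 ⊢ ··a··> q15
  q15 = 0\{a} | (0 + 0) | 0 ⊢ (no moves)
Run σ = ⟨aa⟩ on P: start {p0}
  after a @ step 1: {p1, p2}
  after a @ step 2: {p4}
  ✓ P
Run σ = ⟨aa⟩ on Q: start {q0}
  after a @ step 1: {q1}
  after a @ step 2: no successor for Q

aa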